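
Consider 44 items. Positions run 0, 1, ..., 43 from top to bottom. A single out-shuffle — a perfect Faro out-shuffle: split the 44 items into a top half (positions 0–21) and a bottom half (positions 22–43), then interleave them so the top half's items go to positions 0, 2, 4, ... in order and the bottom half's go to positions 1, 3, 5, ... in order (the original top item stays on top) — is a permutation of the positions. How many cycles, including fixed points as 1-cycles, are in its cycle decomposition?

Trace each unvisited position around until it returns:
(0) (1 2 4 8 16 32 ... len 14) (3 6 12 24 5 10 ... len 14) (7 14 28 13 26 9 ... len 14) (43)
5 cycles in total.

5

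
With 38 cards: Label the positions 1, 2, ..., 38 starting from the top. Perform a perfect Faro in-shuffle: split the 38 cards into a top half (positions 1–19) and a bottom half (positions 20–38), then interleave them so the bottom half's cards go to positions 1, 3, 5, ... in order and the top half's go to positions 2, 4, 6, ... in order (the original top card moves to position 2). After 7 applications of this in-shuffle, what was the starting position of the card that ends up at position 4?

11

Work backwards from position 4, undoing one in-shuffle at a time:
4 ← 2 ← 1 ← 20 ← 10 ← 5 ← 22 ← 11
So the card now at position 4 started at position 11.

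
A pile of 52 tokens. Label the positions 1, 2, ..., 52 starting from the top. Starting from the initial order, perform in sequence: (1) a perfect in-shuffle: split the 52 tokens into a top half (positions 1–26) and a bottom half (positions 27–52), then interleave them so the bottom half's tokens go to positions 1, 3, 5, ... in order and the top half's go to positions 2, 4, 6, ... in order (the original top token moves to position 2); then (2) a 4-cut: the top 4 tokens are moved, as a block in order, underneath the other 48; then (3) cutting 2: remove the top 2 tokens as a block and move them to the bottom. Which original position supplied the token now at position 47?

27

Undo the operations in reverse order, starting from position 47:
  undo op 3 (cut 2): 47 ← 49
  undo op 2 (cut 4): 49 ← 1
  undo op 1 (in-shuffle, from bottom half): 1 ← 27
So the token at position 47 came from original position 27.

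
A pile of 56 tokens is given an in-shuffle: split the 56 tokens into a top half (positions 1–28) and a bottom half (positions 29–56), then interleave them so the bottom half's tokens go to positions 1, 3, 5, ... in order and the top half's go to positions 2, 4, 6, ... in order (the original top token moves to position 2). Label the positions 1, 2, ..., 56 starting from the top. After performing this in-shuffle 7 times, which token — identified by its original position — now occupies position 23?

Work backwards from position 23, undoing one in-shuffle at a time:
23 ← 40 ← 20 ← 10 ← 5 ← 31 ← 44 ← 22
So the token now at position 23 started at position 22.

22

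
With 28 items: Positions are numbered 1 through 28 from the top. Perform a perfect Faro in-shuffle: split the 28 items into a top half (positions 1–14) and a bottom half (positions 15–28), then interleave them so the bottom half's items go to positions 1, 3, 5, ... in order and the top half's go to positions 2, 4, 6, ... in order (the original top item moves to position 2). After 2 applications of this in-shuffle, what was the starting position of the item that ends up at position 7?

9

Work backwards from position 7, undoing one in-shuffle at a time:
7 ← 18 ← 9
So the item now at position 7 started at position 9.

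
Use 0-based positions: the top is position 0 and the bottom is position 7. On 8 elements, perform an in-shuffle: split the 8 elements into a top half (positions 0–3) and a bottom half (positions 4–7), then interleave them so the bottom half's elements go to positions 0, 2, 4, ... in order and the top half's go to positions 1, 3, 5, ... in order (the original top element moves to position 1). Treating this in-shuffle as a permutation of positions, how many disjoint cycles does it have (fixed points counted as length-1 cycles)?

Trace each unvisited position around until it returns:
(0 1 3 7 6 4) (2 5)
2 cycles in total.

2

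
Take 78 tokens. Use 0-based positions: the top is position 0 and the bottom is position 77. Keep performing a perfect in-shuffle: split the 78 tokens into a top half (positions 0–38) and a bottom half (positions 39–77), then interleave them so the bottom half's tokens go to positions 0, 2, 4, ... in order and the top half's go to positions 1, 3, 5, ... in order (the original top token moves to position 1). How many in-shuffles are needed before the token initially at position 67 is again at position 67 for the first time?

Follow position 67 under repeated in-shuffles:
67 → 56 → 34 → 69 → 60 → 42 → 6 → 13 → ... → 67 (length 39)
It first returns after 39 in-shuffles.

39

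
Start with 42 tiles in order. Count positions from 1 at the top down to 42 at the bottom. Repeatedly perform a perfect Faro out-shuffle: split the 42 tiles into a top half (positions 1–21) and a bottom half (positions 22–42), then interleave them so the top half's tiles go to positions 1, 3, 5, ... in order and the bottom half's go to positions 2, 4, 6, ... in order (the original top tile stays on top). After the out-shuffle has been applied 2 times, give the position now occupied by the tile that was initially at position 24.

Track the tile's position through each out-shuffle:
24 → 6 → 11

11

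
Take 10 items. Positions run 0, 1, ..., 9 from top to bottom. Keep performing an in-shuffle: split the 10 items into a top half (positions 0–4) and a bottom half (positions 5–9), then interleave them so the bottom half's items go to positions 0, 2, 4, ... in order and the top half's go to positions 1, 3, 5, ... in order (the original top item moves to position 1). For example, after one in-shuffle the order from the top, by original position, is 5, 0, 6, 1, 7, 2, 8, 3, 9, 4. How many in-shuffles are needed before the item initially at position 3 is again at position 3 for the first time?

10

Follow position 3 under repeated in-shuffles:
3 → 7 → 4 → 9 → 8 → 6 → 2 → 5 → 0 → 1 → 3
It first returns after 10 in-shuffles.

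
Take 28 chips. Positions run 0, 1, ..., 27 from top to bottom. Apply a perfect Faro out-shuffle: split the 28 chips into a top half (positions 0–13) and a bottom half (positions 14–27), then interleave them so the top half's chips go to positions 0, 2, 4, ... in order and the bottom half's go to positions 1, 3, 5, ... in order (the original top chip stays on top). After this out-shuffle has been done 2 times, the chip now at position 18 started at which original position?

Work backwards from position 18, undoing one out-shuffle at a time:
18 ← 9 ← 18
So the chip now at position 18 started at position 18.

18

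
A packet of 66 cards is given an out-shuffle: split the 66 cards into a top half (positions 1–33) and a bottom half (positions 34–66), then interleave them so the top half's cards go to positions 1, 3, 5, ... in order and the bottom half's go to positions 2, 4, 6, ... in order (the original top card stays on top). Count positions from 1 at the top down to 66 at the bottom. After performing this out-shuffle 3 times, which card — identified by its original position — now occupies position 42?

Work backwards from position 42, undoing one out-shuffle at a time:
42 ← 54 ← 60 ← 63
So the card now at position 42 started at position 63.

63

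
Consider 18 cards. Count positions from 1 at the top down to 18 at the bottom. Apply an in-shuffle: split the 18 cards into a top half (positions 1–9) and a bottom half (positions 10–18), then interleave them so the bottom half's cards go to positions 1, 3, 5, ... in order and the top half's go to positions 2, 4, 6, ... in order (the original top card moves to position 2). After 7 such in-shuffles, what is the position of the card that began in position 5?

Track the card's position through each in-shuffle:
5 → 10 → 1 → 2 → 4 → 8 → 16 → 13

13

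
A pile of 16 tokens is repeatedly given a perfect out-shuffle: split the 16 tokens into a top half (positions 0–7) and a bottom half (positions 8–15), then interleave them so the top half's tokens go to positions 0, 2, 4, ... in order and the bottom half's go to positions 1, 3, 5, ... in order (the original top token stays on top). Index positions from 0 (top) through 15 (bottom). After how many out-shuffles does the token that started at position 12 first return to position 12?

4

Follow position 12 under repeated out-shuffles:
12 → 9 → 3 → 6 → 12
It first returns after 4 out-shuffles.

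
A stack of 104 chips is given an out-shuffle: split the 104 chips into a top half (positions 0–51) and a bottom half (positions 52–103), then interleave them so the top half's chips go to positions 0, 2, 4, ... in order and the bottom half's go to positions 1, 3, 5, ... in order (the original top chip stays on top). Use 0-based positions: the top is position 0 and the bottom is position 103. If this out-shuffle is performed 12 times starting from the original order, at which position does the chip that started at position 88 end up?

Track the chip's position through each out-shuffle:
88 → 73 → 43 → 86 → 69 → 35 → 70 → 37 → 74 → 45 → 90 → 77 → 51

51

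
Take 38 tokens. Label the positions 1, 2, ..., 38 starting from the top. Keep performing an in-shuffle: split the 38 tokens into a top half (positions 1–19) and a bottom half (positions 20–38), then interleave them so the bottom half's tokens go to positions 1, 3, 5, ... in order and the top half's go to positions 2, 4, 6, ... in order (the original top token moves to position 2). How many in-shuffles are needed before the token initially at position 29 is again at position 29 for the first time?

Follow position 29 under repeated in-shuffles:
29 → 19 → 38 → 37 → 35 → 31 → 23 → 7 → 14 → 28 → 17 → 34 → 29
It first returns after 12 in-shuffles.

12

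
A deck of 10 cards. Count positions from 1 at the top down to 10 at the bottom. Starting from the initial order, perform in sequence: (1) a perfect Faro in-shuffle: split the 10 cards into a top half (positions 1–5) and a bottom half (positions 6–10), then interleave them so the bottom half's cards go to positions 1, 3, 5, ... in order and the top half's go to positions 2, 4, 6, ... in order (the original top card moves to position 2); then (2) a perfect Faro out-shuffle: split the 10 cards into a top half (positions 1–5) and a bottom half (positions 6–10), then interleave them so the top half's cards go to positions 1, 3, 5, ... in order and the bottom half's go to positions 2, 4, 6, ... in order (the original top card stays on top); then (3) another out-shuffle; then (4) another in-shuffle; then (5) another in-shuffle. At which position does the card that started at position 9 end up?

Track the card from position 9 forward through each operation:
  after op 1 (in-shuffle): 9 → 7
  after op 2 (out-shuffle): 7 → 4
  after op 3 (out-shuffle): 4 → 7
  after op 4 (in-shuffle): 7 → 3
  after op 5 (in-shuffle): 3 → 6

6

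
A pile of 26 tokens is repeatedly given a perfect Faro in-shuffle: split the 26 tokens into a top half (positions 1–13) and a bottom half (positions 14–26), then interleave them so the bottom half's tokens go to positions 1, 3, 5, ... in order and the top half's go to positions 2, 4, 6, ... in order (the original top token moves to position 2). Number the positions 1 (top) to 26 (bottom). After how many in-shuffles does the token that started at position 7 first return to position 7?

Follow position 7 under repeated in-shuffles:
7 → 14 → 1 → 2 → 4 → 8 → 16 → 5 → 10 → 20 → 13 → 26 → 25 → 23 → 19 → 11 → 22 → 17 → 7
It first returns after 18 in-shuffles.

18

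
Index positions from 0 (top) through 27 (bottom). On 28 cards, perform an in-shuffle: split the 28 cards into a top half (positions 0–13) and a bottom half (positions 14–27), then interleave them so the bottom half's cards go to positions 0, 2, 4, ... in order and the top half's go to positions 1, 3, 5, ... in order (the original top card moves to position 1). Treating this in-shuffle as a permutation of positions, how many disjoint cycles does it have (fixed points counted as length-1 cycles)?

Trace each unvisited position around until it returns:
(0 1 3 7 15 2 ... len 28)
1 cycle in total.

1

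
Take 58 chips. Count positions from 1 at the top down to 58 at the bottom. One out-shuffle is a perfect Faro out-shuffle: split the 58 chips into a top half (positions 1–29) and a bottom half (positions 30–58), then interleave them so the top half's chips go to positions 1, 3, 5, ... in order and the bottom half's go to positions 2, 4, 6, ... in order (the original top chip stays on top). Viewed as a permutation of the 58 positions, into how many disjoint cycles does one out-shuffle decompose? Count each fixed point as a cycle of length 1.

Trace each unvisited position around until it returns:
(1) (2 3 5 9 17 33 ... len 18) (4 7 13 25 49 40 ... len 18) (6 11 21 41 24 47 ... len 18) (20 39) (58)
6 cycles in total.

6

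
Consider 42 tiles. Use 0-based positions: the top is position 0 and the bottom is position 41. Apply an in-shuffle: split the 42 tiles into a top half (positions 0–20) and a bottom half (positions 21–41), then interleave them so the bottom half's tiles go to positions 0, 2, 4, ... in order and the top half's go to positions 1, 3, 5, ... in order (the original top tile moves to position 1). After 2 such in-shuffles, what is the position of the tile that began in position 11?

Track the tile's position through each in-shuffle:
11 → 23 → 4

4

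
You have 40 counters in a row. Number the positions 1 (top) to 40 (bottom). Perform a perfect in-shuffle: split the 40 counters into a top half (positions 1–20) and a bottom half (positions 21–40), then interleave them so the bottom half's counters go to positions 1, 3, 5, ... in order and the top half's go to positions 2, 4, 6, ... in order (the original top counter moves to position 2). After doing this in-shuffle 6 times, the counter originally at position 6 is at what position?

15

Track the counter's position through each in-shuffle:
6 → 12 → 24 → 7 → 14 → 28 → 15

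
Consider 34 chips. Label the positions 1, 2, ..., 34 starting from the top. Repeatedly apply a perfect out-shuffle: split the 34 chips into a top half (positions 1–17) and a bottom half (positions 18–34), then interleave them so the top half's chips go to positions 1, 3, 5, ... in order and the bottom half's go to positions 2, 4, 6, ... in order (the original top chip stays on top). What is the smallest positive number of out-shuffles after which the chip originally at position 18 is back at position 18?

10

Follow position 18 under repeated out-shuffles:
18 → 2 → 3 → 5 → 9 → 17 → 33 → 32 → 30 → 26 → 18
It first returns after 10 out-shuffles.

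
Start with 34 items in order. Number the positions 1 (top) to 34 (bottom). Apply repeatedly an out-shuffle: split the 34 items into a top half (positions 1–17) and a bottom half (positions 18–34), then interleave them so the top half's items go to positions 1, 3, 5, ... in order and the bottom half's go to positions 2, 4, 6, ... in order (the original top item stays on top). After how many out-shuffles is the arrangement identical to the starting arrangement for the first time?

The out-shuffle permutes the 34 positions with cycle lengths [1, 1, 2, 10, 10, 10].
Every item is home exactly when every cycle has completed a whole number of laps, i.e. after lcm(1, 2, 10) = 10 out-shuffles.

10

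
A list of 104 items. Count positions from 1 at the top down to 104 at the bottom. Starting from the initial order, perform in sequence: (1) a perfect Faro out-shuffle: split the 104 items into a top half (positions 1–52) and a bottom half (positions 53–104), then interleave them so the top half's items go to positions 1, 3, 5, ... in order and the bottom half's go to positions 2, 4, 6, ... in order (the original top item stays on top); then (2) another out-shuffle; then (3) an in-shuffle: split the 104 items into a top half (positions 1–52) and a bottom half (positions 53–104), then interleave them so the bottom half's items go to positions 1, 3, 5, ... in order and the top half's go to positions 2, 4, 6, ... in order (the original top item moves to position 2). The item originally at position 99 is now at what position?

63

Track the item from position 99 forward through each operation:
  after op 1 (out-shuffle): 99 → 94
  after op 2 (out-shuffle): 94 → 84
  after op 3 (in-shuffle): 84 → 63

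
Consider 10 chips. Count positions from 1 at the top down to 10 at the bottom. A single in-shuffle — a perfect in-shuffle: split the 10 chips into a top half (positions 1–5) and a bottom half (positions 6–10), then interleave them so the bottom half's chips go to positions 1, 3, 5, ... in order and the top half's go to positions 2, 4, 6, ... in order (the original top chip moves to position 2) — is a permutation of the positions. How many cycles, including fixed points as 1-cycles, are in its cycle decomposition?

Trace each unvisited position around until it returns:
(1 2 4 8 5 10 9 7 3 6)
1 cycle in total.

1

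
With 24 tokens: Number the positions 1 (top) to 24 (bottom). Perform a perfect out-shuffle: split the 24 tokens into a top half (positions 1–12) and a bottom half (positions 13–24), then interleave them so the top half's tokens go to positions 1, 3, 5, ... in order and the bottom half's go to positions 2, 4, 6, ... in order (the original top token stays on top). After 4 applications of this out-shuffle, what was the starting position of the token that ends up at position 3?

4

Work backwards from position 3, undoing one out-shuffle at a time:
3 ← 2 ← 13 ← 7 ← 4
So the token now at position 3 started at position 4.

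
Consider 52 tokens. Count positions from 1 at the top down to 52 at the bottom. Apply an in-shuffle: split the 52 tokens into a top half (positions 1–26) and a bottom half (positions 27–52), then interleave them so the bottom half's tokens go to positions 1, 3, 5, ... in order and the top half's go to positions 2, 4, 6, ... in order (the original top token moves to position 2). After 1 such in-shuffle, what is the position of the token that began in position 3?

6

Track the token's position through each in-shuffle:
3 → 6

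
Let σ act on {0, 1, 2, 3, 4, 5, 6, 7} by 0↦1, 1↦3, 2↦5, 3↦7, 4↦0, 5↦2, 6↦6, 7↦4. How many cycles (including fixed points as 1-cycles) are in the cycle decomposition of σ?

Cycle decomposition: (0 1 3 7 4) (2 5) (6).
3 cycles.

3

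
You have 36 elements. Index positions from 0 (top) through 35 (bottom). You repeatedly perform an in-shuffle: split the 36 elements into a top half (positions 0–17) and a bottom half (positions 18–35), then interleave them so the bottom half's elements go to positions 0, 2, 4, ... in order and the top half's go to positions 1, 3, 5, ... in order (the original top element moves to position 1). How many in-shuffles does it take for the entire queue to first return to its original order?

The in-shuffle permutes the 36 positions with cycle lengths [36].
Every element is home exactly when every cycle has completed a whole number of laps, i.e. after lcm(36) = 36 in-shuffles.

36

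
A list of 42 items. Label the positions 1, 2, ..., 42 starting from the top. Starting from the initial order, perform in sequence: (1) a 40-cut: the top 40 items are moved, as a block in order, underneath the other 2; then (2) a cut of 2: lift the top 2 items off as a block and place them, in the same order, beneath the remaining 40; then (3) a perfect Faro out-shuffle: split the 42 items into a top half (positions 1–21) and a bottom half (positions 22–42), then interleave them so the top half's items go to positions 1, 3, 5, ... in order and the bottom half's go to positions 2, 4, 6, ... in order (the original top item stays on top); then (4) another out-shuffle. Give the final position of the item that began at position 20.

36

Track the item from position 20 forward through each operation:
  after op 1 (cut 40): 20 → 22
  after op 2 (cut 2): 22 → 20
  after op 3 (out-shuffle): 20 → 39
  after op 4 (out-shuffle): 39 → 36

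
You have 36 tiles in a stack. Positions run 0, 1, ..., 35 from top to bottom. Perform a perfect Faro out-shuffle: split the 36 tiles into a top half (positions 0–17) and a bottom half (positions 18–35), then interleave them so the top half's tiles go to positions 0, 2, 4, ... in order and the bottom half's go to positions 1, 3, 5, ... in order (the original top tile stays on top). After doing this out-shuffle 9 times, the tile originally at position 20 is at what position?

Track the tile's position through each out-shuffle:
20 → 5 → 10 → 20 → 5 → 10 → 20 → 5 → 10 → 20

20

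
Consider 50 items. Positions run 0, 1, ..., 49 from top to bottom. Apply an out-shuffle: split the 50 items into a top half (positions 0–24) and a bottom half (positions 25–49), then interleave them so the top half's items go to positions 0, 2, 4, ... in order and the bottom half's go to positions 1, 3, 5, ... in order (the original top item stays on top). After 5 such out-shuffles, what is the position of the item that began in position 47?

34

Track the item's position through each out-shuffle:
47 → 45 → 41 → 33 → 17 → 34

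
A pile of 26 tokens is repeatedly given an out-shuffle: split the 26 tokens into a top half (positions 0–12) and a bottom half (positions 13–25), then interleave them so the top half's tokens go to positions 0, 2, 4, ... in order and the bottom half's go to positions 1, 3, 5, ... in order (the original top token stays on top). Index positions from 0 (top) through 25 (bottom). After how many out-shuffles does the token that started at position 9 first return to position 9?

Follow position 9 under repeated out-shuffles:
9 → 18 → 11 → 22 → 19 → 13 → 1 → 2 → 4 → 8 → 16 → 7 → 14 → 3 → 6 → 12 → 24 → 23 → 21 → 17 → 9
It first returns after 20 out-shuffles.

20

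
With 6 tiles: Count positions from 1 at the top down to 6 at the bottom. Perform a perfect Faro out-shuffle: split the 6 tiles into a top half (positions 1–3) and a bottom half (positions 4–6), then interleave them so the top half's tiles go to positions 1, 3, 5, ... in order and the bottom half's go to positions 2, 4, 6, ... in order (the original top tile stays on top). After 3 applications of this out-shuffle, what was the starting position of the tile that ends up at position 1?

1

Work backwards from position 1, undoing one out-shuffle at a time:
1 ← 1 ← 1 ← 1
So the tile now at position 1 started at position 1.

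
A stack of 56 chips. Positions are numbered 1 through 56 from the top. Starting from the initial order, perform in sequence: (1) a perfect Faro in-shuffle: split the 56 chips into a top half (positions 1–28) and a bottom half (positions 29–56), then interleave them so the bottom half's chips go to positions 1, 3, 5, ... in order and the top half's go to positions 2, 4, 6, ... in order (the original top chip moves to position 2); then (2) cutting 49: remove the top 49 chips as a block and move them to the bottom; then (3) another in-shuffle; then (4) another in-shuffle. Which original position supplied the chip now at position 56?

Undo the operations in reverse order, starting from position 56:
  undo op 4 (in-shuffle, from top half): 56 ← 28
  undo op 3 (in-shuffle, from top half): 28 ← 14
  undo op 2 (cut 49): 14 ← 7
  undo op 1 (in-shuffle, from bottom half): 7 ← 32
So the chip at position 56 came from original position 32.

32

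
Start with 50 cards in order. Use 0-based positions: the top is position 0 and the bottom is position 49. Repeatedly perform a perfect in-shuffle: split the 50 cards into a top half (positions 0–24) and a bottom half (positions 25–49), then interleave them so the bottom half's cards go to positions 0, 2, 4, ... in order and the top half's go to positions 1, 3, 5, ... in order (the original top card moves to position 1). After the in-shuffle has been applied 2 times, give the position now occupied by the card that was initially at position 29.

17

Track the card's position through each in-shuffle:
29 → 8 → 17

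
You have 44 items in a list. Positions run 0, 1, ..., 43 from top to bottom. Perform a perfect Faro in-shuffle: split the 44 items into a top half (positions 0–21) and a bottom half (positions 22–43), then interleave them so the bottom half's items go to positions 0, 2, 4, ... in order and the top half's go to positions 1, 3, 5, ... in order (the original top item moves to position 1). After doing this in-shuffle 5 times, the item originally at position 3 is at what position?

Track the item's position through each in-shuffle:
3 → 7 → 15 → 31 → 18 → 37

37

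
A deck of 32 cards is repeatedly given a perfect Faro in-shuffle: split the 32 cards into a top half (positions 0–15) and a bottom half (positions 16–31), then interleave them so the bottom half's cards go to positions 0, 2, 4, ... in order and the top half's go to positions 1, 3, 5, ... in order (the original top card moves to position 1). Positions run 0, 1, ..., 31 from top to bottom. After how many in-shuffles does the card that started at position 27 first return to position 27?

10

Follow position 27 under repeated in-shuffles:
27 → 22 → 12 → 25 → 18 → 4 → 9 → 19 → 6 → 13 → 27
It first returns after 10 in-shuffles.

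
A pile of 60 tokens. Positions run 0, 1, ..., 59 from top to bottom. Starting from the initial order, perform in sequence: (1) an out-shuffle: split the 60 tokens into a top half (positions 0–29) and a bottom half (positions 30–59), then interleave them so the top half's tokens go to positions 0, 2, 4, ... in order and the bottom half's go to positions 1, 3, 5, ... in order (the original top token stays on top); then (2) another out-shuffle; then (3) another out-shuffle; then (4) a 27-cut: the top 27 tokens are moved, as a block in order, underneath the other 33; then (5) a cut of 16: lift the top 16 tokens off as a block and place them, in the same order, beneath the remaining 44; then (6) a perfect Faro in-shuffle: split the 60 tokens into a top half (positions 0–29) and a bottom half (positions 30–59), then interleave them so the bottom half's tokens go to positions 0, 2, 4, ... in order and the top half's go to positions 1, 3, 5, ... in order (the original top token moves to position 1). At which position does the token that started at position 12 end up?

48

Track the token from position 12 forward through each operation:
  after op 1 (out-shuffle): 12 → 24
  after op 2 (out-shuffle): 24 → 48
  after op 3 (out-shuffle): 48 → 37
  after op 4 (cut 27): 37 → 10
  after op 5 (cut 16): 10 → 54
  after op 6 (in-shuffle): 54 → 48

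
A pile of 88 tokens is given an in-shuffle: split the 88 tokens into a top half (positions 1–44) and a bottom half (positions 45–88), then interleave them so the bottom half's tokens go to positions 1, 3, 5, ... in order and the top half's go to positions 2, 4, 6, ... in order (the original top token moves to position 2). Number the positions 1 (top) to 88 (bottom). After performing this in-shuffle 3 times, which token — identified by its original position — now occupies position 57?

Work backwards from position 57, undoing one in-shuffle at a time:
57 ← 73 ← 81 ← 85
So the token now at position 57 started at position 85.

85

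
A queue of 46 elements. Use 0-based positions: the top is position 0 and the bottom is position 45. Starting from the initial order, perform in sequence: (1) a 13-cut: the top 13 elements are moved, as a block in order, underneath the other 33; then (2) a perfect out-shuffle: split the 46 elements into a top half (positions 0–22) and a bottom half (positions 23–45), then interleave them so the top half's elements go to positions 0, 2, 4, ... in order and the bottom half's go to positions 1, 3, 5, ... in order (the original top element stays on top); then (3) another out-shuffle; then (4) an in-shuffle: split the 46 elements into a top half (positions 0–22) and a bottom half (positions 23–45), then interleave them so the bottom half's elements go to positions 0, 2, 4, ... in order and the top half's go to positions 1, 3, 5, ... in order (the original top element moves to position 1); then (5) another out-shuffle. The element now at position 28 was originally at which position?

Undo the operations in reverse order, starting from position 28:
  undo op 5 (out-shuffle, from top half): 28 ← 14
  undo op 4 (in-shuffle, from bottom half): 14 ← 30
  undo op 3 (out-shuffle, from top half): 30 ← 15
  undo op 2 (out-shuffle, from bottom half): 15 ← 30
  undo op 1 (cut 13): 30 ← 43
So the element at position 28 came from original position 43.

43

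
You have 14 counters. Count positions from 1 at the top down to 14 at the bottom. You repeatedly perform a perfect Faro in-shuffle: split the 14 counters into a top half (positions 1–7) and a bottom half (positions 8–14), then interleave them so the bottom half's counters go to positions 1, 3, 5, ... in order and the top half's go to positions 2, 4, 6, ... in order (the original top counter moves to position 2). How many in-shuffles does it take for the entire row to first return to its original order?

4

The in-shuffle permutes the 14 positions with cycle lengths [2, 4, 4, 4].
Every counter is home exactly when every cycle has completed a whole number of laps, i.e. after lcm(2, 4) = 4 in-shuffles.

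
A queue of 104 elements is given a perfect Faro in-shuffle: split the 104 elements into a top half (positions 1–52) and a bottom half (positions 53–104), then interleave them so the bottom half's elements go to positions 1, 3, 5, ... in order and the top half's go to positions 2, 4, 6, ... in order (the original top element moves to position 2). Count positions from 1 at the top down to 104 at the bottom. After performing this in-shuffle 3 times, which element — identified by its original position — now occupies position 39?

18

Work backwards from position 39, undoing one in-shuffle at a time:
39 ← 72 ← 36 ← 18
So the element now at position 39 started at position 18.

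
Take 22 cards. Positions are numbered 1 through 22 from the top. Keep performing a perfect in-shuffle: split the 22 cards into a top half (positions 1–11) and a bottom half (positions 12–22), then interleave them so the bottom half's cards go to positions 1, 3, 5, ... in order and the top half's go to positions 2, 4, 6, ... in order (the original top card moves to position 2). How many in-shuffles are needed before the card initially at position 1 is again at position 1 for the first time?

Follow position 1 under repeated in-shuffles:
1 → 2 → 4 → 8 → 16 → 9 → 18 → 13 → 3 → 6 → 12 → 1
It first returns after 11 in-shuffles.

11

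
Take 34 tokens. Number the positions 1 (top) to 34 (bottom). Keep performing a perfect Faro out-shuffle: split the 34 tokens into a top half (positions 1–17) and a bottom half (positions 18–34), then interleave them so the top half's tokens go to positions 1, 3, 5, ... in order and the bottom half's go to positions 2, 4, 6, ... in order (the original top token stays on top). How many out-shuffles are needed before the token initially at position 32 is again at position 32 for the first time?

10

Follow position 32 under repeated out-shuffles:
32 → 30 → 26 → 18 → 2 → 3 → 5 → 9 → 17 → 33 → 32
It first returns after 10 out-shuffles.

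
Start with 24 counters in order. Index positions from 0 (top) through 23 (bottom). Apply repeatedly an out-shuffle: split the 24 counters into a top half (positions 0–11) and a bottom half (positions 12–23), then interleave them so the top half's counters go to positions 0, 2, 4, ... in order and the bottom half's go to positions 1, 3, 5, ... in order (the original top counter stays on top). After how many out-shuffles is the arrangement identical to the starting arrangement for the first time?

The out-shuffle permutes the 24 positions with cycle lengths [1, 1, 11, 11].
Every counter is home exactly when every cycle has completed a whole number of laps, i.e. after lcm(1, 11) = 11 out-shuffles.

11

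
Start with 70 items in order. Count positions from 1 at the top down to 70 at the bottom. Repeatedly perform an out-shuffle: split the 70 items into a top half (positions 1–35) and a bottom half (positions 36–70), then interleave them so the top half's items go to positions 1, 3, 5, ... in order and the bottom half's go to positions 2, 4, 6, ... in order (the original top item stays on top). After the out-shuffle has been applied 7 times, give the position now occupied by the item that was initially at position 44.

Track the item's position through each out-shuffle:
44 → 18 → 35 → 69 → 68 → 66 → 62 → 54

54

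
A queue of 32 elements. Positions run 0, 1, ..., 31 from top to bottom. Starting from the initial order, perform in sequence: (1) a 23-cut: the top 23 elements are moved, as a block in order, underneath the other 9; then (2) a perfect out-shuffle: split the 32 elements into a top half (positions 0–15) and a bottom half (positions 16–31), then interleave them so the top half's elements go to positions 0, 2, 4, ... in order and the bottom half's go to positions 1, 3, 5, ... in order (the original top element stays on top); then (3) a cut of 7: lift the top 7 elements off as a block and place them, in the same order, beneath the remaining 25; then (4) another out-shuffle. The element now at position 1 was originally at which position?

Undo the operations in reverse order, starting from position 1:
  undo op 4 (out-shuffle, from bottom half): 1 ← 16
  undo op 3 (cut 7): 16 ← 23
  undo op 2 (out-shuffle, from bottom half): 23 ← 27
  undo op 1 (cut 23): 27 ← 18
So the element at position 1 came from original position 18.

18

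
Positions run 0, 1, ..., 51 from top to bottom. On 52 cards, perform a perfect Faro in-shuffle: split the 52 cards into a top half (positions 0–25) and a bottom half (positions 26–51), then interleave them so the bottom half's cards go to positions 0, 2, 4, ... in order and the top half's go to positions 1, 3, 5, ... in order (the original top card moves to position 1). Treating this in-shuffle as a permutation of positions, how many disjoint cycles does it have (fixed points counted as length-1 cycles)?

Trace each unvisited position around until it returns:
(0 1 3 7 15 31 ... len 52)
1 cycle in total.

1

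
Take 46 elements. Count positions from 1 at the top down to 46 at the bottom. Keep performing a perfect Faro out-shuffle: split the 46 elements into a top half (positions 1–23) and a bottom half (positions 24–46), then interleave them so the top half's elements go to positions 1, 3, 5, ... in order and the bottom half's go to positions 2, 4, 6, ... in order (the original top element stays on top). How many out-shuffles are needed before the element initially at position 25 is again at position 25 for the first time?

4

Follow position 25 under repeated out-shuffles:
25 → 4 → 7 → 13 → 25
It first returns after 4 out-shuffles.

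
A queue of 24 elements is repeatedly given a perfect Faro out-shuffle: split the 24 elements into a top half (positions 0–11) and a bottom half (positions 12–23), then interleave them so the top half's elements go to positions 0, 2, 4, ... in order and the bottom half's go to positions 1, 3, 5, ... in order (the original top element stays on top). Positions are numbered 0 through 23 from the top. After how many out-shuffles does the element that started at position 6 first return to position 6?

11

Follow position 6 under repeated out-shuffles:
6 → 12 → 1 → 2 → 4 → 8 → 16 → 9 → 18 → 13 → 3 → 6
It first returns after 11 out-shuffles.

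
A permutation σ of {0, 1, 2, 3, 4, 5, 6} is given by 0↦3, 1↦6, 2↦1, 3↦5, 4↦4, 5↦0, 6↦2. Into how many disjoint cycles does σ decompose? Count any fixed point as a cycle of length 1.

3

Cycle decomposition: (0 3 5) (1 6 2) (4).
3 cycles.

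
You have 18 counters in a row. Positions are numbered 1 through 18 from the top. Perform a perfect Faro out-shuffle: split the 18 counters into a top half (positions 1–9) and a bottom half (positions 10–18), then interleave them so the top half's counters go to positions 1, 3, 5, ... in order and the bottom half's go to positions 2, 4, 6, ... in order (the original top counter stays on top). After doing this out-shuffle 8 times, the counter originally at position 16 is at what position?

Track the counter's position through each out-shuffle:
16 → 14 → 10 → 2 → 3 → 5 → 9 → 17 → 16

16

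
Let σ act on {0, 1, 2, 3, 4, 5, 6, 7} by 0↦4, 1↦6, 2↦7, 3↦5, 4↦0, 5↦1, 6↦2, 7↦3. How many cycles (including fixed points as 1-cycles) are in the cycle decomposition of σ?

2

Cycle decomposition: (0 4) (1 6 2 7 3 5).
2 cycles.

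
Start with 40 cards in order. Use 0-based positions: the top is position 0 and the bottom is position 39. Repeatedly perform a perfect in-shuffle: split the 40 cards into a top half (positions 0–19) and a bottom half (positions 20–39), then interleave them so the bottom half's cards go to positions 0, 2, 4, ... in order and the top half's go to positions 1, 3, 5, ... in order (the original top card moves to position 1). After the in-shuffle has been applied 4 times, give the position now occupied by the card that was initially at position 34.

Track the card's position through each in-shuffle:
34 → 28 → 16 → 33 → 26

26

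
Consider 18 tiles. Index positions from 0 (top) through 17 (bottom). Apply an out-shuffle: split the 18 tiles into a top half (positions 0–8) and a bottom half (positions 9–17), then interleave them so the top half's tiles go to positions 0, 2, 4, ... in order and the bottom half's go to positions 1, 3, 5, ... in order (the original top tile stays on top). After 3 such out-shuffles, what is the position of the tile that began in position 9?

Track the tile's position through each out-shuffle:
9 → 1 → 2 → 4

4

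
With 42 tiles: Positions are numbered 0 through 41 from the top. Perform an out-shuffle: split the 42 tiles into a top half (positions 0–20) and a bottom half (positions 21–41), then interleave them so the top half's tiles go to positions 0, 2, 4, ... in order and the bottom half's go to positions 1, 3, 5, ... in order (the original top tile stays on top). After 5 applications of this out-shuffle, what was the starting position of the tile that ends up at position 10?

Work backwards from position 10, undoing one out-shuffle at a time:
10 ← 5 ← 23 ← 32 ← 16 ← 8
So the tile now at position 10 started at position 8.

8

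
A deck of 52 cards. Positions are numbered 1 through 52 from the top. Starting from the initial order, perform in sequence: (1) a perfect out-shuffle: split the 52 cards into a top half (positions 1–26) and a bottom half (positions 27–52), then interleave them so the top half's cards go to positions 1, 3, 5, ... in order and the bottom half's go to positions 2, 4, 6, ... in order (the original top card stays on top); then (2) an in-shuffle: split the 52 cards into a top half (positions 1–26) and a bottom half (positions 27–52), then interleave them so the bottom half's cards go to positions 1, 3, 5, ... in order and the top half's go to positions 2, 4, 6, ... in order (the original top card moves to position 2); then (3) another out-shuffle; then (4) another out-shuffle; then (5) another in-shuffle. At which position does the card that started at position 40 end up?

Track the card from position 40 forward through each operation:
  after op 1 (out-shuffle): 40 → 28
  after op 2 (in-shuffle): 28 → 3
  after op 3 (out-shuffle): 3 → 5
  after op 4 (out-shuffle): 5 → 9
  after op 5 (in-shuffle): 9 → 18

18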